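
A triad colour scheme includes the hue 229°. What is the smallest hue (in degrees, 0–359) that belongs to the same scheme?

109°

A triad places three hues 120° apart.
The full set through 229° is {109°, 229°, 349°}.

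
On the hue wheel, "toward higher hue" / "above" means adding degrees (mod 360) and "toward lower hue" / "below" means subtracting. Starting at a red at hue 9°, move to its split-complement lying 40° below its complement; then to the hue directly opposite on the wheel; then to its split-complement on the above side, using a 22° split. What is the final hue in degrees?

171°

split-comp 40° ↓ +140°: 9 + 140 = 149°
complement +180°: 149 + 180 = 329°
split-comp 22° ↑ +202°: 329 + 202 = 531 → 531 − 360 = 171°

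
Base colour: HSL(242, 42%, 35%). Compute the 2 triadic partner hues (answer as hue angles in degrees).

2° and 122°

A triad places three hues 120° apart.
242 + 120 = 362 → 362 − 360 = 2°
242 + 240 = 482 → 482 − 360 = 122°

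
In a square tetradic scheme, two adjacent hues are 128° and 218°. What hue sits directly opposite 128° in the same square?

A square tetradic scheme places four hues 90° apart; opposite corners are 180° apart.
128 + 180 = 308°

308°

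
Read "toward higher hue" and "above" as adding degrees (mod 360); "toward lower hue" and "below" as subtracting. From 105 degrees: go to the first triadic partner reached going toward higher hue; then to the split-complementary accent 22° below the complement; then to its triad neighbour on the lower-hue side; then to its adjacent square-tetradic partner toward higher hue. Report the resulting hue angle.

triadic ↑ +120°: 105 + 120 = 225°
split-comp 22° ↓ +158°: 225 + 158 = 383 → 383 − 360 = 23°
triadic ↓ −120°: 23 − 120 = -97 → -97 + 360 = 263°
square ↑ +90°: 263 + 90 = 353°

353°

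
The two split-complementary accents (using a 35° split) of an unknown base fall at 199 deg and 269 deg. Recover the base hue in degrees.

The accents sit 35° either side of the complement, so the complement is their short-arc midpoint on the wheel.
Short-arc midpoint of 199° and 269°: 234°.
Base is 180° from the complement: 234 − 180 = 54°

54°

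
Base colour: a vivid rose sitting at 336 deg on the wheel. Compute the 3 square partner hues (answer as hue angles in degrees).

66°, 156°, and 246°

A square tetradic scheme places four hues every 90°.
336 + 90 = 426 → 426 − 360 = 66°
336 + 180 = 516 → 516 − 360 = 156°
336 + 270 = 606 → 606 − 360 = 246°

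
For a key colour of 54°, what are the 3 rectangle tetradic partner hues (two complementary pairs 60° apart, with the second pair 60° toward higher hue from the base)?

114°, 234° and 294°

A rectangular tetradic uses two complementary pairs 60° apart: offsets 0°, 60°, 180°, 240°.
54 + 60 = 114°
54 + 180 = 234°
54 + 240 = 294°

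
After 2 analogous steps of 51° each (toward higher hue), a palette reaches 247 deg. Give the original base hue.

145°

2 steps of 51° (toward higher hue) give a net shift of +102°.
Start = end − shift: 247 − 102 = 145°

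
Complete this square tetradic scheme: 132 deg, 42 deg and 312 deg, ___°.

A square tetradic scheme places four hues every 90°.
The full set through 42° is {42°, 132°, 222°, 312°}.
Given {42°, 132°, 312°}, the missing hue is 222°.

222°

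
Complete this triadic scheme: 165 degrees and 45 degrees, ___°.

A triad places three hues 120° apart.
The full set through 45° is {45°, 165°, 285°}.
Given {45°, 165°}, the missing hue is 285°.

285°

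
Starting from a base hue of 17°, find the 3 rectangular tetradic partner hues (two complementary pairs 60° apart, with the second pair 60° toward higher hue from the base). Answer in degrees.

77°, 197° and 257°

A rectangular tetradic uses two complementary pairs 60° apart: offsets 0°, 60°, 180°, 240°.
17 + 60 = 77°
17 + 180 = 197°
17 + 240 = 257°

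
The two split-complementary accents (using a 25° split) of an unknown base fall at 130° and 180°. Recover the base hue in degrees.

335°

The accents sit 25° either side of the complement, so the complement is their short-arc midpoint on the wheel.
Short-arc midpoint of 130° and 180°: 155°.
Base is 180° from the complement: 155 − 180 = -25 → -25 + 360 = 335°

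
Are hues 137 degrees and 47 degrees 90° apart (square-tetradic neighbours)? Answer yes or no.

yes

Angular distance: |137 − 47| = 90 = 90°.
90° apart (square-tetradic neighbours) requires 90°.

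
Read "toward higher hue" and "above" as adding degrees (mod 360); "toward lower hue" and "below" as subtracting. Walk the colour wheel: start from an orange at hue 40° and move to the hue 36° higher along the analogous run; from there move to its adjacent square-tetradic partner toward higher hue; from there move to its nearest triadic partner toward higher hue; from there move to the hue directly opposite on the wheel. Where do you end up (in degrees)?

106°

+36° (analog 36° ↑): 40 + 36 = 76°
+90° (square ↑): 76 + 90 = 166°
+120° (triadic ↑): 166 + 120 = 286°
+180° (complement): 286 + 180 = 466 → 466 − 360 = 106°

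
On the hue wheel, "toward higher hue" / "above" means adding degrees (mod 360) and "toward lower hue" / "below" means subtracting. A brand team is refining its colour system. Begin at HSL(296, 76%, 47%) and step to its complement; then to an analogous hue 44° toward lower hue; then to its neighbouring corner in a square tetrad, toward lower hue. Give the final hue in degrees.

+180° (complement): 296 + 180 = 476 → 476 − 360 = 116°
−44° (analog 44° ↓): 116 − 44 = 72°
−90° (square ↓): 72 − 90 = -18 → -18 + 360 = 342°

342°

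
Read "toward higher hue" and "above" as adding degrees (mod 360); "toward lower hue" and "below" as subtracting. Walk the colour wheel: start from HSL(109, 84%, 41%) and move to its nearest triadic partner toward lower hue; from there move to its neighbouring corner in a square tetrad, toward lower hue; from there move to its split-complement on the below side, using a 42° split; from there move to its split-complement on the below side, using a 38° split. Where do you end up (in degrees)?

triadic ↓ −120°: 109 − 120 = -11 → -11 + 360 = 349°
square ↓ −90°: 349 − 90 = 259°
split-comp 42° ↓ +138°: 259 + 138 = 397 → 397 − 360 = 37°
split-comp 38° ↓ +142°: 37 + 142 = 179°

179°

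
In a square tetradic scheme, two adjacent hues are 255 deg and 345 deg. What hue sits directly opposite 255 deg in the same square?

75°

A square tetradic scheme places four hues 90° apart; opposite corners are 180° apart.
255 + 180 = 435 → 435 − 360 = 75°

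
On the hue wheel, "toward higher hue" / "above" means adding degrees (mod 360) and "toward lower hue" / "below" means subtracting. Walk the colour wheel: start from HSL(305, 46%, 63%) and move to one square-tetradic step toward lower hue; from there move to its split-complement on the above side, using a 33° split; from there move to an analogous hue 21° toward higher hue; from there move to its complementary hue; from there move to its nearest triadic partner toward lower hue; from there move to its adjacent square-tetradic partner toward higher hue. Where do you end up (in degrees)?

239°

305 − 90 = 215°   (square ↓)
215 + 213 = 428 → 428 − 360 = 68°   (split-comp 33° ↑)
68 + 21 = 89°   (analog 21° ↑)
89 + 180 = 269°   (complement)
269 − 120 = 149°   (triadic ↓)
149 + 90 = 239°   (square ↑)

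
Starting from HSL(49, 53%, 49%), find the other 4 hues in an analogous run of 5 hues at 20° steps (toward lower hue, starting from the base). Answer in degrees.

29°, 9°, 349°, and 329°

Analogous hues sit every 20° along the wheel.
49 − 20 = 29°
49 − 40 = 9°
49 − 60 = -11 → -11 + 360 = 349°
49 − 80 = -31 → -31 + 360 = 329°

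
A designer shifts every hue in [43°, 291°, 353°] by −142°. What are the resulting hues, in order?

261°, 149°, 211°

43 − 142 = -99 → -99 + 360 = 261°
291 − 142 = 149°
353 − 142 = 211°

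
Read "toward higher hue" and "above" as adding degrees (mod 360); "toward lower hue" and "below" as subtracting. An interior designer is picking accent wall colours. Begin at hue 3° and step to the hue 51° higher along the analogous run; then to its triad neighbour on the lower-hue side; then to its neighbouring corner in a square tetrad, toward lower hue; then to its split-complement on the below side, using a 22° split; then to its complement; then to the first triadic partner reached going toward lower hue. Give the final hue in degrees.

+51° (analog 51° ↑): 3 + 51 = 54°
−120° (triadic ↓): 54 − 120 = -66 → -66 + 360 = 294°
−90° (square ↓): 294 − 90 = 204°
+158° (split-comp 22° ↓): 204 + 158 = 362 → 362 − 360 = 2°
+180° (complement): 2 + 180 = 182°
−120° (triadic ↓): 182 − 120 = 62°

62°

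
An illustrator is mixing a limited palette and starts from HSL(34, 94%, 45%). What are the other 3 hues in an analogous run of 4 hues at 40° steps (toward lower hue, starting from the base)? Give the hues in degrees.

354°, 314°, and 274°

Analogous hues sit every 40° along the wheel.
34 − 40 = -6 → -6 + 360 = 354°
34 − 80 = -46 → -46 + 360 = 314°
34 − 120 = -86 → -86 + 360 = 274°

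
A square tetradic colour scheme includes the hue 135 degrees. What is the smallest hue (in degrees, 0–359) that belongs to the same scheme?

A square tetradic scheme places four hues every 90°.
The full set through 135° is {45°, 135°, 225°, 315°}.

45°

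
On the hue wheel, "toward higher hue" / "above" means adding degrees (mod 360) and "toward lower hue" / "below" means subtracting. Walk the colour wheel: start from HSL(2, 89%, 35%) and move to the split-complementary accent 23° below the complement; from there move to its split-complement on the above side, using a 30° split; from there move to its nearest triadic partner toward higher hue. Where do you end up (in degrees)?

+157° (split-comp 23° ↓): 2 + 157 = 159°
+210° (split-comp 30° ↑): 159 + 210 = 369 → 369 − 360 = 9°
+120° (triadic ↑): 9 + 120 = 129°

129°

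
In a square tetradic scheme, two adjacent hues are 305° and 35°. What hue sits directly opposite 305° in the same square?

125°

A square tetradic scheme places four hues 90° apart; opposite corners are 180° apart.
305 + 180 = 485 → 485 − 360 = 125°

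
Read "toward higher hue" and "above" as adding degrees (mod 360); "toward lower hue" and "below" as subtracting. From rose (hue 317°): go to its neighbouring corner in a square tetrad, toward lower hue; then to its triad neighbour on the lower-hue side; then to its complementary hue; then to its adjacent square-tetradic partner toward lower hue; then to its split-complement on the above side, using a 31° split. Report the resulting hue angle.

−90° (square ↓): 317 − 90 = 227°
−120° (triadic ↓): 227 − 120 = 107°
+180° (complement): 107 + 180 = 287°
−90° (square ↓): 287 − 90 = 197°
+211° (split-comp 31° ↑): 197 + 211 = 408 → 408 − 360 = 48°

48°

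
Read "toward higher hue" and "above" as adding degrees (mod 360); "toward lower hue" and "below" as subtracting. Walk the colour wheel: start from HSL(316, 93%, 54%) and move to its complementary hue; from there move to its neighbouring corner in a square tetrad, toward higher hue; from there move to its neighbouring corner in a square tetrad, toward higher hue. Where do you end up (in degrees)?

316°

complement +180°: 316 + 180 = 496 → 496 − 360 = 136°
square ↑ +90°: 136 + 90 = 226°
square ↑ +90°: 226 + 90 = 316°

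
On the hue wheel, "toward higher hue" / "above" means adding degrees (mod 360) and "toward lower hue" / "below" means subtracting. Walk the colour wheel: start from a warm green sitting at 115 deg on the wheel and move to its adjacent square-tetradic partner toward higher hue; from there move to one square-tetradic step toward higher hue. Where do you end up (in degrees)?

295°

115 + 90 = 205°   (square ↑)
205 + 90 = 295°   (square ↑)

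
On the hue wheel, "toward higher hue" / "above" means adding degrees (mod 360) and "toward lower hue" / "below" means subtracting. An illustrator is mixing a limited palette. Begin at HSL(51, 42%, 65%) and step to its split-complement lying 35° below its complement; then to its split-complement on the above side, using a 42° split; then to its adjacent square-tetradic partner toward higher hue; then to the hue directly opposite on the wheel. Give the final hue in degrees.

51 + 145 = 196°   (split-comp 35° ↓)
196 + 222 = 418 → 418 − 360 = 58°   (split-comp 42° ↑)
58 + 90 = 148°   (square ↑)
148 + 180 = 328°   (complement)

328°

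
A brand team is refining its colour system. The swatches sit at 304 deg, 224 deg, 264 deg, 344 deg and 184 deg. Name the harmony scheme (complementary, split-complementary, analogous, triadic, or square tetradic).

Sort the hues: 184°, 224°, 264°, 304°, 344°.
Successive gaps around the wheel: 40°, 40°, 40°, 40°, 200°.
A run of hues at equal small steps (40°) with one large closing gap is an analogous group.

analogous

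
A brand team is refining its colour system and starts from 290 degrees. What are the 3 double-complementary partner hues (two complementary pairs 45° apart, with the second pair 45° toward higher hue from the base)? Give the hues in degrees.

335°, 110°, 155°

A rectangular tetradic uses two complementary pairs 45° apart: offsets 0°, 45°, 180°, 225°.
290 + 45 = 335°
290 + 180 = 470 → 470 − 360 = 110°
290 + 225 = 515 → 515 − 360 = 155°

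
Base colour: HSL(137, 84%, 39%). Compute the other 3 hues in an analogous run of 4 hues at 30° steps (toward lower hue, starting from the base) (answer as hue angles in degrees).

107°, 77°, and 47°

Analogous hues sit every 30° along the wheel.
137 − 30 = 107°
137 − 60 = 77°
137 − 90 = 47°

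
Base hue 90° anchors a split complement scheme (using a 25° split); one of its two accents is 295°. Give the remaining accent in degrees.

245°

Split-complementary hues sit 25° either side of the complement.
Complement of the base 90°: 90 + 180 = 270°
The given accent 295° is 25° one side of 270°; the other accent sits 25° the other side: 270 − 25 = 245°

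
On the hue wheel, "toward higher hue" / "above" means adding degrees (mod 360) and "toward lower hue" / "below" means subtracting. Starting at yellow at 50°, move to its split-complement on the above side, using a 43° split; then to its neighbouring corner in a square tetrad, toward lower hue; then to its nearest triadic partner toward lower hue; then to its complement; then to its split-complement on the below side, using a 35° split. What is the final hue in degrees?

28°

50 + 223 = 273°   (split-comp 43° ↑)
273 − 90 = 183°   (square ↓)
183 − 120 = 63°   (triadic ↓)
63 + 180 = 243°   (complement)
243 + 145 = 388 → 388 − 360 = 28°   (split-comp 35° ↓)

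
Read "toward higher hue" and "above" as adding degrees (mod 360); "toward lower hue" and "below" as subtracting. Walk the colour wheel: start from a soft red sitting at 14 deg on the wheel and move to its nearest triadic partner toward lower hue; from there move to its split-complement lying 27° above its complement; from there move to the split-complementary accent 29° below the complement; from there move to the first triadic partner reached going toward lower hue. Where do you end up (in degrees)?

132°

−120° (triadic ↓): 14 − 120 = -106 → -106 + 360 = 254°
+207° (split-comp 27° ↑): 254 + 207 = 461 → 461 − 360 = 101°
+151° (split-comp 29° ↓): 101 + 151 = 252°
−120° (triadic ↓): 252 − 120 = 132°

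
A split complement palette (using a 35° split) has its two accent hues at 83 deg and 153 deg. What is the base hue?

298°

The accents sit 35° either side of the complement, so the complement is their short-arc midpoint on the wheel.
Short-arc midpoint of 83° and 153°: 118°.
Base is 180° from the complement: 118 − 180 = -62 → -62 + 360 = 298°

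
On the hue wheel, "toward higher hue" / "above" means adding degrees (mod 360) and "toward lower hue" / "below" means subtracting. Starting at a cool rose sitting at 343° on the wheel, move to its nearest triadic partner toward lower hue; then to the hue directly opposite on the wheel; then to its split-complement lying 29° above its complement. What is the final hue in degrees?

252°

343 − 120 = 223°   (triadic ↓)
223 + 180 = 403 → 403 − 360 = 43°   (complement)
43 + 209 = 252°   (split-comp 29° ↑)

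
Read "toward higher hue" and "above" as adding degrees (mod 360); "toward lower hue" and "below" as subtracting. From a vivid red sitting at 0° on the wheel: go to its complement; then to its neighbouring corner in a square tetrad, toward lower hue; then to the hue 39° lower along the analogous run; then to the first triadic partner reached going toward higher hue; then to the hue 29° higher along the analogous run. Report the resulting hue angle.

complement +180°: 0 + 180 = 180°
square ↓ −90°: 180 − 90 = 90°
analog 39° ↓ −39°: 90 − 39 = 51°
triadic ↑ +120°: 51 + 120 = 171°
analog 29° ↑ +29°: 171 + 29 = 200°

200°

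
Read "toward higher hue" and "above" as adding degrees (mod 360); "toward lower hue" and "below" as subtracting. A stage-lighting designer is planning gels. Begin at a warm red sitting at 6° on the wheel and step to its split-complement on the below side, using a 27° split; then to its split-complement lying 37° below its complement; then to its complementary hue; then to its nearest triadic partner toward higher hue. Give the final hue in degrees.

6 + 153 = 159°   (split-comp 27° ↓)
159 + 143 = 302°   (split-comp 37° ↓)
302 + 180 = 482 → 482 − 360 = 122°   (complement)
122 + 120 = 242°   (triadic ↑)

242°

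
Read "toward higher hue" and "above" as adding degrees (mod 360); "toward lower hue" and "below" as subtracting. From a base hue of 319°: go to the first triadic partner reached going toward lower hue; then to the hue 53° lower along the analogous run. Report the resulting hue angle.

146°

−120° (triadic ↓): 319 − 120 = 199°
−53° (analog 53° ↓): 199 − 53 = 146°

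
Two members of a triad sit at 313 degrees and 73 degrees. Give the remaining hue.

A triad spaces three hues 120° apart.
The full set is {73°, 193°, 313°}.

193°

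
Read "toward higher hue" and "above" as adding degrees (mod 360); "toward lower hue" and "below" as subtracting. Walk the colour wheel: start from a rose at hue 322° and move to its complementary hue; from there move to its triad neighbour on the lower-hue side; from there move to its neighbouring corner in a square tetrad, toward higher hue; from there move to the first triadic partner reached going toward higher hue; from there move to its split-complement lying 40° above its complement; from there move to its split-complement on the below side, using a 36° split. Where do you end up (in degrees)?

complement +180°: 322 + 180 = 502 → 502 − 360 = 142°
triadic ↓ −120°: 142 − 120 = 22°
square ↑ +90°: 22 + 90 = 112°
triadic ↑ +120°: 112 + 120 = 232°
split-comp 40° ↑ +220°: 232 + 220 = 452 → 452 − 360 = 92°
split-comp 36° ↓ +144°: 92 + 144 = 236°

236°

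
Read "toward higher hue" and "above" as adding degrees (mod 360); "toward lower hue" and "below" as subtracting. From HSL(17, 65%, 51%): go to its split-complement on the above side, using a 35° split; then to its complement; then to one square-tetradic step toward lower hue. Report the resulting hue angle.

+215° (split-comp 35° ↑): 17 + 215 = 232°
+180° (complement): 232 + 180 = 412 → 412 − 360 = 52°
−90° (square ↓): 52 − 90 = -38 → -38 + 360 = 322°

322°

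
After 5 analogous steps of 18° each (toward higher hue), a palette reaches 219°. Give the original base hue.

5 steps of 18° (toward higher hue) give a net shift of +90°.
Start = end − shift: 219 − 90 = 129°

129°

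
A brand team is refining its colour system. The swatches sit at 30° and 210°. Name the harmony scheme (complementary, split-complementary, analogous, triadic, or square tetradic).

complementary

Sort the hues: 30°, 210°.
Successive gaps around the wheel: 180°, 180°.
Two hues 180° apart are complementary.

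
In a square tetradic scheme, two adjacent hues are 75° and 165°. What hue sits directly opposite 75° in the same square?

A square tetradic scheme places four hues 90° apart; opposite corners are 180° apart.
75 + 180 = 255°

255°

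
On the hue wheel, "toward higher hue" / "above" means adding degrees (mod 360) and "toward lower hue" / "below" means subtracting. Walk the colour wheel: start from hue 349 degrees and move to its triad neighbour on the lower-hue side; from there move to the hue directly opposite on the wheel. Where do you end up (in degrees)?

49°

349 − 120 = 229°   (triadic ↓)
229 + 180 = 409 → 409 − 360 = 49°   (complement)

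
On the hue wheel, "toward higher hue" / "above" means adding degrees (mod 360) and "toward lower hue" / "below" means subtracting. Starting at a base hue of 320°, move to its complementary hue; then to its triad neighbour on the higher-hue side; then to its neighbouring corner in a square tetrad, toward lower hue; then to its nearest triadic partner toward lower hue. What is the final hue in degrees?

50°

320 + 180 = 500 → 500 − 360 = 140°   (complement)
140 + 120 = 260°   (triadic ↑)
260 − 90 = 170°   (square ↓)
170 − 120 = 50°   (triadic ↓)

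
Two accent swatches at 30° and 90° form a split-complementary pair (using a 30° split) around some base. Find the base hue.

240°

The accents sit 30° either side of the complement, so the complement is their short-arc midpoint on the wheel.
Short-arc midpoint of 30° and 90°: 60°.
Base is 180° from the complement: 60 − 180 = -120 → -120 + 360 = 240°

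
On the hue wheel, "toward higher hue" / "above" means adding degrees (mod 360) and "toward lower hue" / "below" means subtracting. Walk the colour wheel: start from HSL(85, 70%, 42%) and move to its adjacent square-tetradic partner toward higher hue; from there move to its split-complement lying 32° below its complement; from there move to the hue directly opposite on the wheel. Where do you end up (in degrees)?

square ↑ +90°: 85 + 90 = 175°
split-comp 32° ↓ +148°: 175 + 148 = 323°
complement +180°: 323 + 180 = 503 → 503 − 360 = 143°

143°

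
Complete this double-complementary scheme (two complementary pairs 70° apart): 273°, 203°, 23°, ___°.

93°

A rectangular tetradic uses two complementary pairs 70° apart: offsets 0°, 70°, 180°, 250°.
Among {23°, 203°, 273°}, 23° and 203° are a 180° pair.
The remaining hue 273° needs its own complement: 273 + 180 = 453 → 453 − 360 = 93°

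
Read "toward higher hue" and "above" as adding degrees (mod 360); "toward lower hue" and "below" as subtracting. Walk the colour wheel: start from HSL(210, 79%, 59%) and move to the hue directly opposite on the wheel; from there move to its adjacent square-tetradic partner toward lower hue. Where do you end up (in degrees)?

210 + 180 = 390 → 390 − 360 = 30°   (complement)
30 − 90 = -60 → -60 + 360 = 300°   (square ↓)

300°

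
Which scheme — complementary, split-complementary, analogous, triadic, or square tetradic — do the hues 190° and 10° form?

complementary

Sort the hues: 10°, 190°.
Successive gaps around the wheel: 180°, 180°.
Two hues 180° apart are complementary.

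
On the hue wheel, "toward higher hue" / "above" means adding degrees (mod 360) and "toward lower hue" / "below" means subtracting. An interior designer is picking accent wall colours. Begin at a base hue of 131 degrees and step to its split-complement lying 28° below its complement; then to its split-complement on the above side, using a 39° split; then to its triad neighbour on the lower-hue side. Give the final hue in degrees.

22°

split-comp 28° ↓ +152°: 131 + 152 = 283°
split-comp 39° ↑ +219°: 283 + 219 = 502 → 502 − 360 = 142°
triadic ↓ −120°: 142 − 120 = 22°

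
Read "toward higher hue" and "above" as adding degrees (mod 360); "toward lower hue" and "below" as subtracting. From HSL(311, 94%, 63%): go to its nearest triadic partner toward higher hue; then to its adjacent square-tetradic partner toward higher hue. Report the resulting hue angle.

triadic ↑ +120°: 311 + 120 = 431 → 431 − 360 = 71°
square ↑ +90°: 71 + 90 = 161°

161°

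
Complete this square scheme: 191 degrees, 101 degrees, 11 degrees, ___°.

281°

A square tetradic scheme places four hues every 90°.
The full set through 11° is {11°, 101°, 191°, 281°}.
Given {11°, 101°, 191°}, the missing hue is 281°.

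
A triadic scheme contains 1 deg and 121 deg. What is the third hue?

241°

A triad spaces three hues 120° apart.
The full set is {1°, 121°, 241°}.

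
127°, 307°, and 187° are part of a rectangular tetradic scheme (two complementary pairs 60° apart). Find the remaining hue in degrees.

7°

A rectangular tetradic uses two complementary pairs 60° apart: offsets 0°, 60°, 180°, 240°.
Among {127°, 187°, 307°}, 127° and 307° are a 180° pair.
The remaining hue 187° needs its own complement: 187 + 180 = 367 → 367 − 360 = 7°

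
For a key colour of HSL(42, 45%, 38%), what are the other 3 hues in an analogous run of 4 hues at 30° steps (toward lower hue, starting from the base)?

Analogous hues sit every 30° along the wheel.
42 − 30 = 12°
42 − 60 = -18 → -18 + 360 = 342°
42 − 90 = -48 → -48 + 360 = 312°

12°, 342°, 312°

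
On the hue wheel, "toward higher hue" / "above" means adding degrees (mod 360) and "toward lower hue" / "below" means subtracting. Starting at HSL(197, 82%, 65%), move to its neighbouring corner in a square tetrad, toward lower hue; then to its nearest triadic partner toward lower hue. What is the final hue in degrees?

347°

−90° (square ↓): 197 − 90 = 107°
−120° (triadic ↓): 107 − 120 = -13 → -13 + 360 = 347°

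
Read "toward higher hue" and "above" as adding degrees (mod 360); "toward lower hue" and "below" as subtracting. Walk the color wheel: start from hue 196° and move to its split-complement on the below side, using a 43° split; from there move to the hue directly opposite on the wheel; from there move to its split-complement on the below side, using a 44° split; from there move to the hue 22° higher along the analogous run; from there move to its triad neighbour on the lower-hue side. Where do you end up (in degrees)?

split-comp 43° ↓ +137°: 196 + 137 = 333°
complement +180°: 333 + 180 = 513 → 513 − 360 = 153°
split-comp 44° ↓ +136°: 153 + 136 = 289°
analog 22° ↑ +22°: 289 + 22 = 311°
triadic ↓ −120°: 311 − 120 = 191°

191°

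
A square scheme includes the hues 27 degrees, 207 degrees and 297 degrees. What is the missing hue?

A square tetradic scheme places four hues every 90°.
The full set through 27° is {27°, 117°, 207°, 297°}.
Given {27°, 207°, 297°}, the missing hue is 117°.

117°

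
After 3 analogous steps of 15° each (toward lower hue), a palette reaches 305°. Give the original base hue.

3 steps of 15° (toward lower hue) give a net shift of −45°.
Start = end − shift: 305 + 45 = 350°

350°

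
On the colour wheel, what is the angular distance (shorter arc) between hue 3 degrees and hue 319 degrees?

|3 − 319| = 316.
The shorter arc is 360 − 316 = 44°.

44°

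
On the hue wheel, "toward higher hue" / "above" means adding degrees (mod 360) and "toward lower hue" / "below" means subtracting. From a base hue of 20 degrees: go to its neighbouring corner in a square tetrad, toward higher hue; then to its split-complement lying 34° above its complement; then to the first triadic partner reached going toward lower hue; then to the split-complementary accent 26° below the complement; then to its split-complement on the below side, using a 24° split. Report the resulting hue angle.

square ↑ +90°: 20 + 90 = 110°
split-comp 34° ↑ +214°: 110 + 214 = 324°
triadic ↓ −120°: 324 − 120 = 204°
split-comp 26° ↓ +154°: 204 + 154 = 358°
split-comp 24° ↓ +156°: 358 + 156 = 514 → 514 − 360 = 154°

154°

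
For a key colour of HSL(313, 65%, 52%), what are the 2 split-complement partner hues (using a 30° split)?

Complement of 313°: 313 + 180 = 493 → 493 − 360 = 133°
133 − 30 = 103°
133 + 30 = 163°

103° and 163°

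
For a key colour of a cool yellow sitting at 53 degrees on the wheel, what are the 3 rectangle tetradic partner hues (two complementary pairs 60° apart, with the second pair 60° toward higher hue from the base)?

53 + 60 = 113°
53 + 180 = 233°
53 + 240 = 293°

113°, 233°, 293°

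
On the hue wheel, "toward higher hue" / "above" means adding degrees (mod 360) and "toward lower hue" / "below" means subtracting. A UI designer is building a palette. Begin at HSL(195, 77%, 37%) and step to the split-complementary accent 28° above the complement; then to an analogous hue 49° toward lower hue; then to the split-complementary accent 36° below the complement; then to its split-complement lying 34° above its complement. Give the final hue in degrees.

352°

split-comp 28° ↑ +208°: 195 + 208 = 403 → 403 − 360 = 43°
analog 49° ↓ −49°: 43 − 49 = -6 → -6 + 360 = 354°
split-comp 36° ↓ +144°: 354 + 144 = 498 → 498 − 360 = 138°
split-comp 34° ↑ +214°: 138 + 214 = 352°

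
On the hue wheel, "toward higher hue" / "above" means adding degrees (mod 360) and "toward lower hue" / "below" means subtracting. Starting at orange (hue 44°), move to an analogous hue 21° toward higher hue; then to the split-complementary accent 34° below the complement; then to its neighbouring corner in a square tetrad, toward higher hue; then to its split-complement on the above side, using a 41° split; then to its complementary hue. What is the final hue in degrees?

342°

+21° (analog 21° ↑): 44 + 21 = 65°
+146° (split-comp 34° ↓): 65 + 146 = 211°
+90° (square ↑): 211 + 90 = 301°
+221° (split-comp 41° ↑): 301 + 221 = 522 → 522 − 360 = 162°
+180° (complement): 162 + 180 = 342°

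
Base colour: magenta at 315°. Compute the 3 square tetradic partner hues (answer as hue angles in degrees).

45°, 135°, 225°

A square tetradic scheme places four hues every 90°.
315 + 90 = 405 → 405 − 360 = 45°
315 + 180 = 495 → 495 − 360 = 135°
315 + 270 = 585 → 585 − 360 = 225°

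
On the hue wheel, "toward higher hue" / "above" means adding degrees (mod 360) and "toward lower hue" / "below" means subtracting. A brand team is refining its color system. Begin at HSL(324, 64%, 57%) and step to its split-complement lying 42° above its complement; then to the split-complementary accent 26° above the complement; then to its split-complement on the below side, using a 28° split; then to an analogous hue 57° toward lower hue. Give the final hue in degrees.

127°

split-comp 42° ↑ +222°: 324 + 222 = 546 → 546 − 360 = 186°
split-comp 26° ↑ +206°: 186 + 206 = 392 → 392 − 360 = 32°
split-comp 28° ↓ +152°: 32 + 152 = 184°
analog 57° ↓ −57°: 184 − 57 = 127°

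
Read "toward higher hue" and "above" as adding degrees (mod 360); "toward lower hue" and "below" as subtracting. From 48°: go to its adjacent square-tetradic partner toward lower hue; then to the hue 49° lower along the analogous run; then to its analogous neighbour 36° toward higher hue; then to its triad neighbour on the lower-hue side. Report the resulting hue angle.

−90° (square ↓): 48 − 90 = -42 → -42 + 360 = 318°
−49° (analog 49° ↓): 318 − 49 = 269°
+36° (analog 36° ↑): 269 + 36 = 305°
−120° (triadic ↓): 305 − 120 = 185°

185°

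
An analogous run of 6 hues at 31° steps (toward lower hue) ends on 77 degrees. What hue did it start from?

232°

5 steps of 31° (toward lower hue) give a net shift of −155°.
Start = end − shift: 77 + 155 = 232°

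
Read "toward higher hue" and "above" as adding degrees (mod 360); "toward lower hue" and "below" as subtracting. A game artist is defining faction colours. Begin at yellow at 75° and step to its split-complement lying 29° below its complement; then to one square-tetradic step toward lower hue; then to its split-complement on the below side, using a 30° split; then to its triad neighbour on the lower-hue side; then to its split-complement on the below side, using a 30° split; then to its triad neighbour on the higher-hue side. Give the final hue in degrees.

75 + 151 = 226°   (split-comp 29° ↓)
226 − 90 = 136°   (square ↓)
136 + 150 = 286°   (split-comp 30° ↓)
286 − 120 = 166°   (triadic ↓)
166 + 150 = 316°   (split-comp 30° ↓)
316 + 120 = 436 → 436 − 360 = 76°   (triadic ↑)

76°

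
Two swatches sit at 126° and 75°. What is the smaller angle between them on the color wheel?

51°

|126 − 75| = 51.
51 ≤ 180, so the shorter arc is 51°.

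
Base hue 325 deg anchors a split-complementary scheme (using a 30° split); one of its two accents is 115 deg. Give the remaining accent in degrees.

175°

Split-complementary hues sit 30° either side of the complement.
Complement of the base 325°: 325 + 180 = 505 → 505 − 360 = 145°
The given accent 115° is 30° one side of 145°; the other accent sits 30° the other side: 145 + 30 = 175°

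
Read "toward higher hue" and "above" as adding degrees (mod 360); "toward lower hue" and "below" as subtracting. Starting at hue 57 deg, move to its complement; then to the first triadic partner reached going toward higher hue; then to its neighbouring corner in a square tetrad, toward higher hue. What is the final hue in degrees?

87°

complement +180°: 57 + 180 = 237°
triadic ↑ +120°: 237 + 120 = 357°
square ↑ +90°: 357 + 90 = 447 → 447 − 360 = 87°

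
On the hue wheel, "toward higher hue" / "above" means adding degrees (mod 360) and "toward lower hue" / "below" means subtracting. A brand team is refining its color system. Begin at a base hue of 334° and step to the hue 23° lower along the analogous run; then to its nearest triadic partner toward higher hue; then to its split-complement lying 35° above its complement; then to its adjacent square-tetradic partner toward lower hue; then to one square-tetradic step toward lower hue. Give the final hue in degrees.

−23° (analog 23° ↓): 334 − 23 = 311°
+120° (triadic ↑): 311 + 120 = 431 → 431 − 360 = 71°
+215° (split-comp 35° ↑): 71 + 215 = 286°
−90° (square ↓): 286 − 90 = 196°
−90° (square ↓): 196 − 90 = 106°

106°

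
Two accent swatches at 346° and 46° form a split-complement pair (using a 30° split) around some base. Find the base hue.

196°

The accents sit 30° either side of the complement, so the complement is their short-arc midpoint on the wheel.
Short-arc midpoint of 346° and 46°: 16°.
Base is 180° from the complement: 16 − 180 = -164 → -164 + 360 = 196°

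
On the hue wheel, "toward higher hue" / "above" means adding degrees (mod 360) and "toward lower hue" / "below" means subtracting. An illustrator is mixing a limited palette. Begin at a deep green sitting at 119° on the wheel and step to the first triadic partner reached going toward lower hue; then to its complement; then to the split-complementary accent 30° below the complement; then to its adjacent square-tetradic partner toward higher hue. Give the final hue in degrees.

−120° (triadic ↓): 119 − 120 = -1 → -1 + 360 = 359°
+180° (complement): 359 + 180 = 539 → 539 − 360 = 179°
+150° (split-comp 30° ↓): 179 + 150 = 329°
+90° (square ↑): 329 + 90 = 419 → 419 − 360 = 59°

59°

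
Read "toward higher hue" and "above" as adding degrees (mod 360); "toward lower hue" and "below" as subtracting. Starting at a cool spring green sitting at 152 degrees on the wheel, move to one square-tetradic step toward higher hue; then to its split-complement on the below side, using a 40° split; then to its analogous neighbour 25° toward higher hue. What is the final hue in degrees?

47°

152 + 90 = 242°   (square ↑)
242 + 140 = 382 → 382 − 360 = 22°   (split-comp 40° ↓)
22 + 25 = 47°   (analog 25° ↑)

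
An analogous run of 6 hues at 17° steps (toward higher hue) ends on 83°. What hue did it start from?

5 steps of 17° (toward higher hue) give a net shift of +85°.
Start = end − shift: 83 − 85 = -2 → -2 + 360 = 358°

358°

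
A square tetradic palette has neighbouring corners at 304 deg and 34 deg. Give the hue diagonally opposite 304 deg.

A square tetradic scheme places four hues 90° apart; opposite corners are 180° apart.
304 + 180 = 484 → 484 − 360 = 124°

124°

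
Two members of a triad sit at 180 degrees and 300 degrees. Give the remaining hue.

60°

A triad spaces three hues 120° apart.
The full set is {60°, 180°, 300°}.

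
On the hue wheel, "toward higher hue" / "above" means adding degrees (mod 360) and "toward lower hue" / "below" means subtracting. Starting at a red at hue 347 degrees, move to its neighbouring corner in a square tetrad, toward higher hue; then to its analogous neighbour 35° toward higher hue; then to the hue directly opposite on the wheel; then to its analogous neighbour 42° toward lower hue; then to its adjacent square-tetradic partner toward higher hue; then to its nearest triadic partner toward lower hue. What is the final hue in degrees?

220°

347 + 90 = 437 → 437 − 360 = 77°   (square ↑)
77 + 35 = 112°   (analog 35° ↑)
112 + 180 = 292°   (complement)
292 − 42 = 250°   (analog 42° ↓)
250 + 90 = 340°   (square ↑)
340 − 120 = 220°   (triadic ↓)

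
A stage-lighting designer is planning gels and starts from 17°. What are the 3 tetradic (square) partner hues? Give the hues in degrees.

A square tetradic scheme places four hues every 90°.
17 + 90 = 107°
17 + 180 = 197°
17 + 270 = 287°

107°, 197°, and 287°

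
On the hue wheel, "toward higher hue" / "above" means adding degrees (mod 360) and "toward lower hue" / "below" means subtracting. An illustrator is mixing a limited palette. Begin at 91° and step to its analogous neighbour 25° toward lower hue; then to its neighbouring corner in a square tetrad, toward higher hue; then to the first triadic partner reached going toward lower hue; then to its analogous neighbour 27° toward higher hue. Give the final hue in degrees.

91 − 25 = 66°   (analog 25° ↓)
66 + 90 = 156°   (square ↑)
156 − 120 = 36°   (triadic ↓)
36 + 27 = 63°   (analog 27° ↑)

63°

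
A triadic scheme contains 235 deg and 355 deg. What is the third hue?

115°

A triad spaces three hues 120° apart.
The full set is {115°, 235°, 355°}.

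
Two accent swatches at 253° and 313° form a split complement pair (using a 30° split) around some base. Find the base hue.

The accents sit 30° either side of the complement, so the complement is their short-arc midpoint on the wheel.
Short-arc midpoint of 253° and 313°: 283°.
Base is 180° from the complement: 283 − 180 = 103°

103°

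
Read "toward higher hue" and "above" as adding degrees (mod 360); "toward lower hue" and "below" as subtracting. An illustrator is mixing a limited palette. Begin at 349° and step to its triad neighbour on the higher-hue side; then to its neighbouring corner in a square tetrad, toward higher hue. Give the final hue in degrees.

+120° (triadic ↑): 349 + 120 = 469 → 469 − 360 = 109°
+90° (square ↑): 109 + 90 = 199°

199°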